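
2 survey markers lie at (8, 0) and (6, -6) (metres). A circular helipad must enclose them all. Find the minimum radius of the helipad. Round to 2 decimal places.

The smallest circle enclosing two points has them as diameter endpoints.
Centre = midpoint = (7, -3); r² = |(8, 0)−(6, -6)|²/4 = 40/4 = 10.
r = √10 ≈ 3.16.

3.16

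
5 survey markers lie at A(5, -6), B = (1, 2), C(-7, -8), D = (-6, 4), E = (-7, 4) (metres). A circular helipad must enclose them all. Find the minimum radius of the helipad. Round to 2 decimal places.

The minimum enclosing circle of a finite set is fixed by two of the points (as a diameter) or three (as a circumcircle).
The minimum enclosing circle is determined by three boundary points: A, C, E.
Their circumcentre is (-11/6, -2) with r² = 2257/36.
The farthest remaining point D is at distance² 1921/36 ≤ 2257/36.
r = √(2257/36) ≈ 7.92.

7.92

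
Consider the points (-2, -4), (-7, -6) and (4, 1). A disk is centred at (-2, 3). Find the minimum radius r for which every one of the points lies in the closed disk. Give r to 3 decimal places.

10.296

The required radius is the distance from (-2, 3) to the farthest point.
Squared distances: 49, 106, 40.
Maximum is 106, attained at (-7, -6).
r = √106 ≈ 10.296.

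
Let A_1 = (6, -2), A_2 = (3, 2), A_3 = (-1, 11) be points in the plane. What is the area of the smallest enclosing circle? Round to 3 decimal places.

171.217

Side lengths²: A_1A_2² = 25, A_1A_3² = 218, A_2A_3² = 97.
Since A_1A_3² = 218 ≥ 97 + 25 = 122, the angle opposite A_1A_3 is not acute, so the smallest enclosing circle has A_1A_3 as diameter.
Centre = midpoint of A_1A_3 = (2.5, 4.5), r² = 218/4 = 54.5.
Area = π·r² = π·54.5 ≈ 171.217.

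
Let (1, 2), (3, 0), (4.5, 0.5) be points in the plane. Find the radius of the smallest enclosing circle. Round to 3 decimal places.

1.904

Call the three points A, B, C in the order given.
Side lengths²: AB² = 8, AC² = 14.5, BC² = 2.5.
Since AC² = 14.5 ≥ 8 + 2.5 = 10.5, the angle opposite AC is not acute, so the smallest enclosing circle has AC as diameter.
Centre = midpoint of AC = (2.75, 1.25), r² = 14.5/4 = 3.625.
r = √(3.625) ≈ 1.904.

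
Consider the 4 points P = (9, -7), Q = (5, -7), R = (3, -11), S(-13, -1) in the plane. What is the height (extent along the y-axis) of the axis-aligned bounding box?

10

max y = -1, min y = -11, so height = 10.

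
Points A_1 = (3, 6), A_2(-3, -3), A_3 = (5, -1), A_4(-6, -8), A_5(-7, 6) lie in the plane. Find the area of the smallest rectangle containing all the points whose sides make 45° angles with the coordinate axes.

In coordinates u = x + y, v = x − y the rectangle is axis-aligned; the map (x,y)→(u,v) scales areas by 2.
u-values: 9, -6, 4, -14, -1; range = 9 − (-14) = 23.
v-values: -3, 0, 6, 2, -13; range = 6 − (-13) = 19.
Area = (23 × 19) / 2 = 218.5.

218.5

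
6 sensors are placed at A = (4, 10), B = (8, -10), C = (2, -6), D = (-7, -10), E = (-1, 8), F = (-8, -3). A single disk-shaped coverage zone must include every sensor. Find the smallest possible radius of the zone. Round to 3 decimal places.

The minimum enclosing circle of a finite set is fixed by two of the points (as a diameter) or three (as a circumcircle).
The minimum enclosing circle is determined by three boundary points: A, B, D.
Their circumcentre is (0.5, -1.1) with r² = 135.46.
The farthest remaining point E is at distance² 85.06 ≤ 135.46.
r = √(135.46) ≈ 11.639.

11.639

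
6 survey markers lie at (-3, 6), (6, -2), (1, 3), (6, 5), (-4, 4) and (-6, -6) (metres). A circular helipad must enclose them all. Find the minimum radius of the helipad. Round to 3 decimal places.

By Welzl's lemma the MEC is supported by two points (diametrically opposite) or three points (on a circumcircle).
The farthest pair is (6, 5)–(-6, -6) with squared distance 265. The circle on this segment as diameter has centre (0, -0.5) and r² = 265/4 = 66.25.
Check (-3, 6): distance² to centre = 51.25 ≤ 66.25, so it lies inside.
All remaining points lie in this disk, and no smaller disk contains both endpoints, so this is the minimum enclosing circle.
r = √(66.25) ≈ 8.139.

8.139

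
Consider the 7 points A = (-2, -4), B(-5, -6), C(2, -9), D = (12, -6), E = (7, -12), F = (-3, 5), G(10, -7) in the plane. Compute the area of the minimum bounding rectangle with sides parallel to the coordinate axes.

x ranges over [-5, 12], width 17.
y ranges over [-12, 5], height 17.
Area = 17 × 17 = 289.

289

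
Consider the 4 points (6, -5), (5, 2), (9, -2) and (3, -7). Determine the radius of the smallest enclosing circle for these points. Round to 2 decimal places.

The minimum enclosing circle is determined by three boundary points: (5, 2), (9, -2), (3, -7).
Their circumcentre is (97/22, -57/22) with r² = 5185/242.
The farthest remaining point (6, -5) is at distance² 2017/242 ≤ 5185/242.
r = √(5185/242) ≈ 4.63.

4.63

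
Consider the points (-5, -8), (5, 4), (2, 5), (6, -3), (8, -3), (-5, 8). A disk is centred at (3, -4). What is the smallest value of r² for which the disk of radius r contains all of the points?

The required radius is the distance from (3, -4) to the farthest point.
Squared distances: 80, 68, 82, 10, 26, 208.
Maximum is 208, attained at (-5, 8).

208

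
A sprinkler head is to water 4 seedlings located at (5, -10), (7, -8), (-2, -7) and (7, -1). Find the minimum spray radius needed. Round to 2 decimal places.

The minimum enclosing circle of a finite set is fixed by two of the points (as a diameter) or three (as a circumcircle).
The minimum enclosing circle is determined by three boundary points: (5, -10), (-2, -7), (7, -1).
Their circumcentre is (141/46, -223/46) with r² = 32045/1058.
The farthest remaining point (7, -8) is at distance² 26893/1058 ≤ 32045/1058.
r = √(32045/1058) ≈ 5.50.

5.50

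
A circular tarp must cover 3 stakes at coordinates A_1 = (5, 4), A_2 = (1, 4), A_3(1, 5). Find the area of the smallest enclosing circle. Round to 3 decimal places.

Side lengths²: A_1A_2² = 16, A_1A_3² = 17, A_2A_3² = 1.
Since A_1A_3² = 17 ≥ 16 + 1 = 17, the angle opposite A_1A_3 is not acute, so the smallest enclosing circle has A_1A_3 as diameter.
Centre = midpoint of A_1A_3 = (3, 4.5), r² = 17/4 = 4.25.
Area = π·r² = π·4.25 ≈ 13.352.

13.352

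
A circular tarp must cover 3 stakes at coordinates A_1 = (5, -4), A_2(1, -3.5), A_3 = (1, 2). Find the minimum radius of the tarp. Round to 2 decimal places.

Side lengths²: A_1A_2² = 16.25, A_1A_3² = 52, A_2A_3² = 30.25.
Since A_1A_3² = 52 ≥ 30.25 + 16.25 = 46.5, the angle opposite A_1A_3 is not acute, so the smallest enclosing circle has A_1A_3 as diameter.
Centre = midpoint of A_1A_3 = (3, -1), r² = 52/4 = 13.
r = √13 ≈ 3.61.

3.61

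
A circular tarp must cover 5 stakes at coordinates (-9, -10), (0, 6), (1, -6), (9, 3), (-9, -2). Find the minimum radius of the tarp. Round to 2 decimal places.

The farthest pair is (-9, -10)–(9, 3) with squared distance 493. The circle on this segment as diameter has centre (0, -3.5) and r² = 493/4 = 123.25.
Check (0, 6): distance² to centre = 90.25 ≤ 123.25, so it lies inside.
All remaining points lie in this disk, and no smaller disk contains both endpoints, so this is the minimum enclosing circle.
r = √(123.25) ≈ 11.10.

11.10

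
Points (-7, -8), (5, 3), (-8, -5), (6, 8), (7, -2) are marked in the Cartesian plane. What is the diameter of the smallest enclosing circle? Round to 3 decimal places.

20.616

A smallest enclosing disk is always determined by at most three of the input points on its boundary.
The farthest pair is (-7, -8)–(6, 8) with squared distance 425. The circle on this segment as diameter has centre (-0.5, 0) and r² = 425/4 = 106.25.
Check (5, 3): distance² to centre = 39.25 ≤ 106.25, so it lies inside.
All remaining points lie in this disk, and no smaller disk contains both endpoints, so this is the minimum enclosing circle.
Diameter = 2r = 2√(106.25) ≈ 20.616.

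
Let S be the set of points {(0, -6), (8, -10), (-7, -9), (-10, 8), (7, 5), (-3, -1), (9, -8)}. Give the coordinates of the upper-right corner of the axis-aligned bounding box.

x-range [-10, 9], y-range [-10, 8].
The upper-right corner is (9, 8).

(9, 8)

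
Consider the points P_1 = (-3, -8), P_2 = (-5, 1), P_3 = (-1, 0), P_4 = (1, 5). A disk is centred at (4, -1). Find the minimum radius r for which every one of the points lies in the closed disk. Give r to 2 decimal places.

9.90

The required radius is the distance from (4, -1) to the farthest point.
Squared distances: 98, 85, 26, 45.
Maximum is 98, attained at P_1.
r = √98 ≈ 9.90.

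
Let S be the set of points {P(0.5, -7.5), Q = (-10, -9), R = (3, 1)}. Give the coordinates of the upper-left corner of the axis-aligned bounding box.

(-10, 1)

x-range [-10, 3], y-range [-9, 1].
The upper-left corner is (-10, 1).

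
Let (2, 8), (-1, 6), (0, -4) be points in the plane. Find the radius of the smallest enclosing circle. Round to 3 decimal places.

Call the three points A, B, C in the order given.
Side lengths²: AB² = 13, AC² = 148, BC² = 101.
Since AC² = 148 ≥ 101 + 13 = 114, the angle opposite AC is not acute, so the smallest enclosing circle has AC as diameter.
Centre = midpoint of AC = (1, 2), r² = 148/4 = 37.
r = √37 ≈ 6.083.

6.083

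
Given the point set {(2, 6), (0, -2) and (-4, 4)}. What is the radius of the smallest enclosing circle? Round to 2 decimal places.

Call the three points A, B, C in the order given.
Side lengths²: AB² = 68, AC² = 40, BC² = 52.
Since AB² = 68 < 52 + 40 = 92, the triangle is acute, so the smallest enclosing circle is the circumcircle.
Circumcentre = (-1/11, 25/11), r² = 2210/121.
r = √(2210/121) ≈ 4.27.

4.27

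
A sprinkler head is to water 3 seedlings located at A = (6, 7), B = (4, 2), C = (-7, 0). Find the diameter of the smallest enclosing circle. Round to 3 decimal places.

Side lengths²: AB² = 29, AC² = 218, BC² = 125.
Since AC² = 218 ≥ 125 + 29 = 154, the angle opposite AC is not acute, so the smallest enclosing circle has AC as diameter.
Centre = midpoint of AC = (-0.5, 3.5), r² = 218/4 = 54.5.
Diameter = 2r = 2√(54.5) ≈ 14.765.

14.765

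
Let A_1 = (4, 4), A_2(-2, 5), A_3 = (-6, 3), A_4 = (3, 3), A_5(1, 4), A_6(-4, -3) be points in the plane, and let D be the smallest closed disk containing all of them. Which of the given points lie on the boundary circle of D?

A smallest enclosing disk is always determined by at most three of the input points on its boundary.
The minimum enclosing circle is determined by three boundary points: A_1, A_3, A_6.
Their circumcentre is (-49/62, 87/62) with r² = 57065/1922.
The farthest remaining point A_4 is at distance² 32513/1922 ≤ 57065/1922.
The points at distance exactly r from the centre are A_1, A_3, A_6 — 3 points.

A_1, A_3, A_6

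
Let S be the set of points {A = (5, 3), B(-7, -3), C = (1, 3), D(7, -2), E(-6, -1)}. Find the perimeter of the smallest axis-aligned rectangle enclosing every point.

Width = max x − min x = 7 − (-7) = 14.
Height = max y − min y = 3 − (-3) = 6.
Perimeter = 2(14 + 6) = 40.

40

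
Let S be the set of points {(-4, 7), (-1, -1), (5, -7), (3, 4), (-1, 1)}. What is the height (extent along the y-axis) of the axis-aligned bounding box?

max y = 7, min y = -7, so height = 14.

14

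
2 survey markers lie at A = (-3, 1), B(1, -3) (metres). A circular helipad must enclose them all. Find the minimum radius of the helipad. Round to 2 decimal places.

2.83

The smallest circle enclosing two points has them as diameter endpoints.
Centre = midpoint = (-1, -1); r² = |AB|²/4 = 32/4 = 8.
r = √8 ≈ 2.83.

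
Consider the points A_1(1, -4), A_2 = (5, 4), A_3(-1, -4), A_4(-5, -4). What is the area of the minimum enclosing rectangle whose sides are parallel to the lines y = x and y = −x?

In coordinates u = x + y, v = x − y the rectangle is axis-aligned; the map (x,y)→(u,v) scales areas by 2.
u-values: -3, 9, -5, -9; range = 9 − (-9) = 18.
v-values: 5, 1, 3, -1; range = 5 − (-1) = 6.
Area = (18 × 6) / 2 = 54.

54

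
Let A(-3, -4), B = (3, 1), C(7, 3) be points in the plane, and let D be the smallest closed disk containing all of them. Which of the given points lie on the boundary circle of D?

Side lengths²: AB² = 61, AC² = 149, BC² = 20.
Since AC² = 149 ≥ 61 + 20 = 81, the angle opposite AC is not acute, so the smallest enclosing circle has AC as diameter.
Centre = midpoint of AC = (2, -0.5), r² = 149/4 = 37.25.
The points at distance exactly r from the centre are A, C — 2 points.

A, C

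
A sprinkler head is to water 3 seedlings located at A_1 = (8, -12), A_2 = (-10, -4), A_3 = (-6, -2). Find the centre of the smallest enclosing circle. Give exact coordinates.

Side lengths²: A_1A_2² = 388, A_1A_3² = 296, A_2A_3² = 20.
Since A_1A_2² = 388 ≥ 296 + 20 = 316, the angle opposite A_1A_2 is not acute, so the smallest enclosing circle has A_1A_2 as diameter.
Centre = midpoint of A_1A_2 = (-1, -8), r² = 388/4 = 97.
Centre = (-1, -8).

(-1, -8)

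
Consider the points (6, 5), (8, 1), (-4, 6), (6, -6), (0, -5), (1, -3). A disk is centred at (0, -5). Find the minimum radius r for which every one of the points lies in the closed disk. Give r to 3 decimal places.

The required radius is the distance from (0, -5) to the farthest point.
Squared distances: 136, 100, 137, 37, 0, 5.
Maximum is 137, attained at (-4, 6).
r = √137 ≈ 11.705.

11.705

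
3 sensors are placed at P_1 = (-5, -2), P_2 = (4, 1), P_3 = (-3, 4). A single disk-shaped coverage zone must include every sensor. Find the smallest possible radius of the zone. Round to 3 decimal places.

4.760

Side lengths²: P_1P_2² = 90, P_1P_3² = 40, P_2P_3² = 58.
Since P_1P_2² = 90 < 58 + 40 = 98, the triangle is acute, so the smallest enclosing circle is the circumcircle.
Circumcentre = (-0.625, -0.125), r² = 22.65625.
r = √(22.65625) ≈ 4.760.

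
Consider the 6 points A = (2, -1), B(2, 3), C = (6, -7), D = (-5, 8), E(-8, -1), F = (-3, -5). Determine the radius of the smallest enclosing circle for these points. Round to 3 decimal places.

The minimum enclosing circle of a finite set is fixed by two of the points (as a diameter) or three (as a circumcircle).
The farthest pair is C–D with squared distance 346. The circle on this segment as diameter has centre (0.5, 0.5) and r² = 346/4 = 86.5.
Check A: distance² to centre = 4.5 ≤ 86.5, so it lies inside.
All remaining points lie in this disk, and no smaller disk contains both endpoints, so this is the minimum enclosing circle.
r = √(86.5) ≈ 9.301.

9.301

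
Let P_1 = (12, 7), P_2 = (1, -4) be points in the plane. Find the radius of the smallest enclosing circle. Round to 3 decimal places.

The smallest circle enclosing two points has them as diameter endpoints.
Centre = midpoint = (6.5, 1.5); r² = |P_1P_2|²/4 = 242/4 = 60.5.
r = √(60.5) ≈ 7.778.

7.778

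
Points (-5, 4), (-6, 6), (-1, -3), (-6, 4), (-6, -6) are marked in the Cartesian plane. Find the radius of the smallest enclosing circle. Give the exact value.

6

The minimum enclosing circle of a finite set is fixed by two of the points (as a diameter) or three (as a circumcircle).
The farthest pair is (-6, 6)–(-6, -6) with squared distance 144. The circle on this segment as diameter has centre (-6, 0) and r² = 144/4 = 36.
Check (-5, 4): distance² to centre = 17 ≤ 36, so it lies inside.
All remaining points lie in this disk, and no smaller disk contains both endpoints, so this is the minimum enclosing circle.
r = √36 = 6.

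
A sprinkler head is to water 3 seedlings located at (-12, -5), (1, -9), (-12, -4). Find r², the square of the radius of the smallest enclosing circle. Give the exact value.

Call the three points A, B, C in the order given.
Side lengths²: AB² = 185, AC² = 1, BC² = 194.
Since BC² = 194 ≥ 185 + 1 = 186, the angle opposite BC is not acute, so the smallest enclosing circle has BC as diameter.
Centre = midpoint of BC = (-5.5, -6.5), r² = 194/4 = 48.5.

48.5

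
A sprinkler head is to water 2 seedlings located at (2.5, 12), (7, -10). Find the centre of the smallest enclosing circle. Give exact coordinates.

The smallest circle enclosing two points has them as diameter endpoints.
Centre = midpoint = (4.75, 1); r² = |(2.5, 12)−(7, -10)|²/4 = 504.25/4 = 126.0625.
Centre = (4.75, 1).

(4.75, 1)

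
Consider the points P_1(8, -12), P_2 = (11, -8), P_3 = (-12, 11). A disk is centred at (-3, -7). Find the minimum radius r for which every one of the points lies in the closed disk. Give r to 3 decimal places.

The required radius is the distance from (-3, -7) to the farthest point.
Squared distances: 146, 197, 405.
Maximum is 405, attained at P_3.
r = √405 ≈ 20.125.

20.125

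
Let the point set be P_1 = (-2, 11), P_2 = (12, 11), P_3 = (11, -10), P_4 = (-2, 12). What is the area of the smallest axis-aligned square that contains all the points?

484

The bounding box has width 14 and height 22.
An axis-aligned square enclosing the set must have side ≥ max(width, height).
So the minimum side is max(14, 22) = 22.
Area = 22² = 484.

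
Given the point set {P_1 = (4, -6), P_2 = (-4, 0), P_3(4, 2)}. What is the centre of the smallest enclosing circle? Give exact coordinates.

Side lengths²: P_1P_2² = 100, P_1P_3² = 64, P_2P_3² = 68.
Since P_1P_2² = 100 < 68 + 64 = 132, the triangle is acute, so the smallest enclosing circle is the circumcircle.
Circumcentre = (0.75, -2), r² = 26.5625.
Centre = (0.75, -2).

(0.75, -2)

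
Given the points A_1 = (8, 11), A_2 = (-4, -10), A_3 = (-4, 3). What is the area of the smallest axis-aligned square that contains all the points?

441

The bounding box has width 12 and height 21.
An axis-aligned square enclosing the set must have side ≥ max(width, height).
So the minimum side is max(12, 21) = 21.
Area = 21² = 441.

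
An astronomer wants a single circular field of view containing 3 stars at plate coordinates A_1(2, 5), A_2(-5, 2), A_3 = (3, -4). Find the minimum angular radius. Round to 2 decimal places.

5.22

Side lengths²: A_1A_2² = 58, A_1A_3² = 82, A_2A_3² = 100.
Since A_2A_3² = 100 < 82 + 58 = 140, the triangle is acute, so the smallest enclosing circle is the circumcircle.
Circumcentre = (-1/11, 7/33), r² = 29725/1089.
r = √(29725/1089) ≈ 5.22.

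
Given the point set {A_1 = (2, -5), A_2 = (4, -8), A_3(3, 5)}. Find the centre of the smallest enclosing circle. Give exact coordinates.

Side lengths²: A_1A_2² = 13, A_1A_3² = 101, A_2A_3² = 170.
Since A_2A_3² = 170 ≥ 101 + 13 = 114, the angle opposite A_2A_3 is not acute, so the smallest enclosing circle has A_2A_3 as diameter.
Centre = midpoint of A_2A_3 = (3.5, -1.5), r² = 170/4 = 42.5.
Centre = (3.5, -1.5).

(3.5, -1.5)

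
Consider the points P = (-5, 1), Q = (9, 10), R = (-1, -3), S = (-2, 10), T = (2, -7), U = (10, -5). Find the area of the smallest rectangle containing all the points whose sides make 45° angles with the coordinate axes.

In coordinates u = x + y, v = x − y the rectangle is axis-aligned; the map (x,y)→(u,v) scales areas by 2.
u-values: -4, 19, -4, 8, -5, 5; range = 19 − (-5) = 24.
v-values: -6, -1, 2, -12, 9, 15; range = 15 − (-12) = 27.
Area = (24 × 27) / 2 = 324.

324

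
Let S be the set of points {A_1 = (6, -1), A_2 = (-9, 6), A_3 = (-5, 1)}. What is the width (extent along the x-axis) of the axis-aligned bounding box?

max x = 6, min x = -9, so width = 15.

15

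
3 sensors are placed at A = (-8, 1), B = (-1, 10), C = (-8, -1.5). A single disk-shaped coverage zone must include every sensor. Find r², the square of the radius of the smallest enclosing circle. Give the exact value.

Side lengths²: AB² = 130, AC² = 6.25, BC² = 181.25.
Since BC² = 181.25 ≥ 130 + 6.25 = 136.25, the angle opposite BC is not acute, so the smallest enclosing circle has BC as diameter.
Centre = midpoint of BC = (-4.5, 4.25), r² = 181.25/4 = 45.3125.

45.3125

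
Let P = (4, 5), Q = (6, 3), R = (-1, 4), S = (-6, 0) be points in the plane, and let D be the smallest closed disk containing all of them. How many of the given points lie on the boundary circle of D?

A smallest enclosing disk is always determined by at most three of the input points on its boundary.
The farthest pair is Q–S with squared distance 153. The circle on this segment as diameter has centre (0, 1.5) and r² = 153/4 = 38.25.
Check P: distance² to centre = 28.25 ≤ 38.25, so it lies inside.
All remaining points lie in this disk, and no smaller disk contains both endpoints, so this is the minimum enclosing circle.
The points at distance exactly r from the centre are Q, S — 2 points.

2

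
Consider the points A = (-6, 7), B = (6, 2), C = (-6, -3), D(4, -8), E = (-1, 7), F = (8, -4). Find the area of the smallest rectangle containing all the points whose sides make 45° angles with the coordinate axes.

In coordinates u = x + y, v = x − y the rectangle is axis-aligned; the map (x,y)→(u,v) scales areas by 2.
u-values: 1, 8, -9, -4, 6, 4; range = 8 − (-9) = 17.
v-values: -13, 4, -3, 12, -8, 12; range = 12 − (-13) = 25.
Area = (17 × 25) / 2 = 212.5.

212.5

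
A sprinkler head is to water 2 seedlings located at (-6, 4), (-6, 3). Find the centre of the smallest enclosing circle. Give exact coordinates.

(-6, 3.5)

The smallest circle enclosing two points has them as diameter endpoints.
Centre = midpoint = (-6, 3.5); r² = |(-6, 4)−(-6, 3)|²/4 = 1/4 = 0.25.
Centre = (-6, 3.5).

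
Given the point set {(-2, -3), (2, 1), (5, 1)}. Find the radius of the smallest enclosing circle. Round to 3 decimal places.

Call the three points A, B, C in the order given.
Side lengths²: AB² = 32, AC² = 65, BC² = 9.
Since AC² = 65 ≥ 32 + 9 = 41, the angle opposite AC is not acute, so the smallest enclosing circle has AC as diameter.
Centre = midpoint of AC = (1.5, -1), r² = 65/4 = 16.25.
r = √(16.25) ≈ 4.031.

4.031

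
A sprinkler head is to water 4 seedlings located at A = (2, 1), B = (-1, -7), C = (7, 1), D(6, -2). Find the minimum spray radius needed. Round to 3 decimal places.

5.657

A smallest enclosing disk is always determined by at most three of the input points on its boundary.
The farthest pair is B–C with squared distance 128. The circle on this segment as diameter has centre (3, -3) and r² = 128/4 = 32.
Check A: distance² to centre = 17 ≤ 32, so it lies inside.
All remaining points lie in this disk, and no smaller disk contains both endpoints, so this is the minimum enclosing circle.
r = √32 ≈ 5.657.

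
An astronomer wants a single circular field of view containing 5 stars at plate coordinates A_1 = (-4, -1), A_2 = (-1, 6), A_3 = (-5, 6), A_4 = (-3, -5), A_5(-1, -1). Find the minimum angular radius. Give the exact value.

125/22

By Welzl's lemma the MEC is supported by two points (diametrically opposite) or three points (on a circumcircle).
The minimum enclosing circle is determined by three boundary points: A_2, A_3, A_4.
Their circumcentre is (-3, 15/22) with r² = 15625/484.
The farthest remaining point A_5 is at distance² 3305/484 ≤ 15625/484.
r = √(15625/484) = 125/22.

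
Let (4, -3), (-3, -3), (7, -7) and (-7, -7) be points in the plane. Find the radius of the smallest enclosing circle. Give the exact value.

7

The minimum enclosing circle of a finite set is fixed by two of the points (as a diameter) or three (as a circumcircle).
The farthest pair is (7, -7)–(-7, -7) with squared distance 196. The circle on this segment as diameter has centre (0, -7) and r² = 196/4 = 49.
Check (4, -3): distance² to centre = 32 ≤ 49, so it lies inside.
All remaining points lie in this disk, and no smaller disk contains both endpoints, so this is the minimum enclosing circle.
r = √49 = 7.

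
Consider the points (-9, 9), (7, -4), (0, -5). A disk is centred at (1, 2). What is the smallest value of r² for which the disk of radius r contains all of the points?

The required radius is the distance from (1, 2) to the farthest point.
Squared distances: 149, 72, 50.
Maximum is 149, attained at (-9, 9).

149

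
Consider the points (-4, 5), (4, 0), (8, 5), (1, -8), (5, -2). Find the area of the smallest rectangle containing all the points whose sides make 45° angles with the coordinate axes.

180

In coordinates u = x + y, v = x − y the rectangle is axis-aligned; the map (x,y)→(u,v) scales areas by 2.
u-values: 1, 4, 13, -7, 3; range = 13 − (-7) = 20.
v-values: -9, 4, 3, 9, 7; range = 9 − (-9) = 18.
Area = (20 × 18) / 2 = 180.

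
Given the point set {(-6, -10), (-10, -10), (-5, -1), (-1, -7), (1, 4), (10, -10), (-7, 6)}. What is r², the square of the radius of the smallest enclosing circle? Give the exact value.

By Welzl's lemma the MEC is supported by two points (diametrically opposite) or three points (on a circumcircle).
The minimum enclosing circle is determined by three boundary points: (-10, -10), (10, -10), (-7, 6).
Their circumcentre is (0, -3.59375) with r² = 141.0400390625.
The farthest remaining point (-6, -10) is at distance² 77.0400390625 ≤ 141.0400390625.

141.0400390625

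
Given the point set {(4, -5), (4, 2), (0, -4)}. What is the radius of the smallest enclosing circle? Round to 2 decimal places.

Call the three points A, B, C in the order given.
Side lengths²: AB² = 49, AC² = 17, BC² = 52.
Since BC² = 52 < 49 + 17 = 66, the triangle is acute, so the smallest enclosing circle is the circumcircle.
Circumcentre = (2.75, -1.5), r² = 13.8125.
r = √(13.8125) ≈ 3.72.

3.72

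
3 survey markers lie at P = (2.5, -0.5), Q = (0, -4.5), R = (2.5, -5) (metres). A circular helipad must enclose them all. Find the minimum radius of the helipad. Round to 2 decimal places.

Side lengths²: PQ² = 22.25, PR² = 20.25, QR² = 6.5.
Since PQ² = 22.25 < 20.25 + 6.5 = 26.75, the triangle is acute, so the smallest enclosing circle is the circumcircle.
Circumcentre = (1.65, -2.75), r² = 5.785.
r = √(5.785) ≈ 2.41.

2.41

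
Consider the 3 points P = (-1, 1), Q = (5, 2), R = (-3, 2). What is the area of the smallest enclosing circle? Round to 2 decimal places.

Side lengths²: PQ² = 37, PR² = 5, QR² = 64.
Since QR² = 64 ≥ 37 + 5 = 42, the angle opposite QR is not acute, so the smallest enclosing circle has QR as diameter.
Centre = midpoint of QR = (1, 2), r² = 64/4 = 16.
Area = π·r² = π·16 ≈ 50.27.

50.27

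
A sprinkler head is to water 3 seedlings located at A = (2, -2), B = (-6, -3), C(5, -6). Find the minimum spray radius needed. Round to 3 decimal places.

Side lengths²: AB² = 65, AC² = 25, BC² = 130.
Since BC² = 130 ≥ 65 + 25 = 90, the angle opposite BC is not acute, so the smallest enclosing circle has BC as diameter.
Centre = midpoint of BC = (-0.5, -4.5), r² = 130/4 = 32.5.
r = √(32.5) ≈ 5.701.

5.701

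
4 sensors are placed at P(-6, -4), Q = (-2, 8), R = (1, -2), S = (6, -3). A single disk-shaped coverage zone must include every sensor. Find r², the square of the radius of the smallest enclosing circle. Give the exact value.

A smallest enclosing disk is always determined by at most three of the input points on its boundary.
The minimum enclosing circle is determined by three boundary points: P, Q, S.
Their circumcentre is (-5/14, 11/14) with r² = 5365/98.
The farthest remaining point R is at distance² 941/98 ≤ 5365/98.

5365/98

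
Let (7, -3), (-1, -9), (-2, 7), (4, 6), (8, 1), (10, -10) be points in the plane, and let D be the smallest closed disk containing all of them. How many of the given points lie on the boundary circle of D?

2

A smallest enclosing disk is always determined by at most three of the input points on its boundary.
The farthest pair is (-2, 7)–(10, -10) with squared distance 433. The circle on this segment as diameter has centre (4, -1.5) and r² = 433/4 = 108.25.
Check (7, -3): distance² to centre = 11.25 ≤ 108.25, so it lies inside.
All remaining points lie in this disk, and no smaller disk contains both endpoints, so this is the minimum enclosing circle.
The points at distance exactly r from the centre are (-2, 7), (10, -10) — 2 points.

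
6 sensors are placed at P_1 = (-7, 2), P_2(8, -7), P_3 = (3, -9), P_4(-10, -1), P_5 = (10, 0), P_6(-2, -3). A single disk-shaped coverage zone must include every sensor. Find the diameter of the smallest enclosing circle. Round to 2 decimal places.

A smallest enclosing disk is always determined by at most three of the input points on its boundary.
The minimum enclosing circle is determined by three boundary points: P_2, P_4, P_5.
Their circumcentre is (1/46, -43/46) with r² = 106265/1058.
The farthest remaining point P_3 is at distance² 78205/1058 ≤ 106265/1058.
Diameter = 2r = 2√(106265/1058) ≈ 20.04.

20.04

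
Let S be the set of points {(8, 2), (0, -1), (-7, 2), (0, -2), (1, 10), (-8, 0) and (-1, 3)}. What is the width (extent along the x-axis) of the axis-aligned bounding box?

max x = 8, min x = -8, so width = 16.

16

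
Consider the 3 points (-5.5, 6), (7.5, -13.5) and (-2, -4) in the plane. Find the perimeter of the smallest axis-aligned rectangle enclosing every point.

Width = max x − min x = 7.5 − (-5.5) = 13.
Height = max y − min y = 6 − (-13.5) = 19.5.
Perimeter = 2(13 + 19.5) = 65.

65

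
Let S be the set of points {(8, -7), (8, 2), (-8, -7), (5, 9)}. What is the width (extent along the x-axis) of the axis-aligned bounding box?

max x = 8, min x = -8, so width = 16.

16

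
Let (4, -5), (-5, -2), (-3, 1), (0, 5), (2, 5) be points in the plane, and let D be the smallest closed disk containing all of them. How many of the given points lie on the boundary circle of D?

3

By Welzl's lemma the MEC is supported by two points (diametrically opposite) or three points (on a circumcircle).
The minimum enclosing circle is determined by three boundary points: (4, -5), (-5, -2), (2, 5).
Their circumcentre is (0.5, -0.5) with r² = 32.5.
The farthest remaining point (0, 5) is at distance² 30.5 ≤ 32.5.
The points at distance exactly r from the centre are (4, -5), (-5, -2), (2, 5) — 3 points.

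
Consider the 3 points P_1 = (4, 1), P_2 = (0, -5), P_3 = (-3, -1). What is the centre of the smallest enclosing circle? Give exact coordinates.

(29/34, -21/17)

Side lengths²: P_1P_2² = 52, P_1P_3² = 53, P_2P_3² = 25.
Since P_1P_3² = 53 < 52 + 25 = 77, the triangle is acute, so the smallest enclosing circle is the circumcircle.
Circumcentre = (29/34, -21/17), r² = 17225/1156.
Centre = (29/34, -21/17).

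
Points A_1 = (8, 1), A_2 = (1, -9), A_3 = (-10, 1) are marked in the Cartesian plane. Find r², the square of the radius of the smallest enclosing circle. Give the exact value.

Side lengths²: A_1A_2² = 149, A_1A_3² = 324, A_2A_3² = 221.
Since A_1A_3² = 324 < 221 + 149 = 370, the triangle is acute, so the smallest enclosing circle is the circumcircle.
Circumcentre = (-1, -0.15), r² = 82.3225.

82.3225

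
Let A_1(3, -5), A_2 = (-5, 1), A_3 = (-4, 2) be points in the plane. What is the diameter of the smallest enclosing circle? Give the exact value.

10

Side lengths²: A_1A_2² = 100, A_1A_3² = 98, A_2A_3² = 2.
Since A_1A_2² = 100 ≥ 98 + 2 = 100, the angle opposite A_1A_2 is not acute, so the smallest enclosing circle has A_1A_2 as diameter.
Centre = midpoint of A_1A_2 = (-1, -2), r² = 100/4 = 25.
Diameter = 2r = 2√25 = 10.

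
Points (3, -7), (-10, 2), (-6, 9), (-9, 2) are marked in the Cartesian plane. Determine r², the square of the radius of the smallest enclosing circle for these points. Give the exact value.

The minimum enclosing circle of a finite set is fixed by two of the points (as a diameter) or three (as a circumcircle).
The farthest pair is (3, -7)–(-6, 9) with squared distance 337. The circle on this segment as diameter has centre (-1.5, 1) and r² = 337/4 = 84.25.
Check (-10, 2): distance² to centre = 73.25 ≤ 84.25, so it lies inside.
All remaining points lie in this disk, and no smaller disk contains both endpoints, so this is the minimum enclosing circle.

84.25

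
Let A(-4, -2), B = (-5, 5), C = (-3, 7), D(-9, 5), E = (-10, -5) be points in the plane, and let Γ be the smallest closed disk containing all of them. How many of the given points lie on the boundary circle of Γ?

By Welzl's lemma the MEC is supported by two points (diametrically opposite) or three points (on a circumcircle).
The farthest pair is C–E with squared distance 193. The circle on this segment as diameter has centre (-6.5, 1) and r² = 193/4 = 48.25.
Check A: distance² to centre = 15.25 ≤ 48.25, so it lies inside.
All remaining points lie in this disk, and no smaller disk contains both endpoints, so this is the minimum enclosing circle.
The points at distance exactly r from the centre are C, E — 2 points.

2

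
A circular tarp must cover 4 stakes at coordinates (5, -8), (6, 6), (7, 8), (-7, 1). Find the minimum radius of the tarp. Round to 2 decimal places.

A smallest enclosing disk is always determined by at most three of the input points on its boundary.
The minimum enclosing circle is determined by three boundary points: (5, -8), (7, 8), (-7, 1).
Their circumcentre is (2, 0.5) with r² = 81.25.
The farthest remaining point (6, 6) is at distance² 46.25 ≤ 81.25.
r = √(81.25) ≈ 9.01.

9.01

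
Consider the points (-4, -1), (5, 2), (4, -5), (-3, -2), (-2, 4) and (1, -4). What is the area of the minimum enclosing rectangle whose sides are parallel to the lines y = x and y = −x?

In coordinates u = x + y, v = x − y the rectangle is axis-aligned; the map (x,y)→(u,v) scales areas by 2.
u-values: -5, 7, -1, -5, 2, -3; range = 7 − (-5) = 12.
v-values: -3, 3, 9, -1, -6, 5; range = 9 − (-6) = 15.
Area = (12 × 15) / 2 = 90.

90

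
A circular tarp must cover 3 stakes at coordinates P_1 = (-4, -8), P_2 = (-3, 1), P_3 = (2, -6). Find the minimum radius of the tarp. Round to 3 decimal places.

Side lengths²: P_1P_2² = 82, P_1P_3² = 40, P_2P_3² = 74.
Since P_1P_2² = 82 < 74 + 40 = 114, the triangle is acute, so the smallest enclosing circle is the circumcircle.
Circumcentre = (-55/26, -95/26), r² = 7585/338.
r = √(7585/338) ≈ 4.737.

4.737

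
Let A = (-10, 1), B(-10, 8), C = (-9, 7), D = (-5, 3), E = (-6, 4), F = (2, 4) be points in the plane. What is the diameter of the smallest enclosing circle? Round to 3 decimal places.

13.038

By Welzl's lemma the MEC is supported by two points (diametrically opposite) or three points (on a circumcircle).
The minimum enclosing circle is determined by three boundary points: A, B, F.
Their circumcentre is (-4.5, 4.5) with r² = 42.5.
The farthest remaining point C is at distance² 26.5 ≤ 42.5.
Diameter = 2r = 2√(42.5) ≈ 13.038.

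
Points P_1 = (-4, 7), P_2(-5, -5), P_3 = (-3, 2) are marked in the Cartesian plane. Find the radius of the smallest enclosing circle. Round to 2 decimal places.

6.02

Side lengths²: P_1P_2² = 145, P_1P_3² = 26, P_2P_3² = 53.
Since P_1P_2² = 145 ≥ 53 + 26 = 79, the angle opposite P_1P_2 is not acute, so the smallest enclosing circle has P_1P_2 as diameter.
Centre = midpoint of P_1P_2 = (-4.5, 1), r² = 145/4 = 36.25.
r = √(36.25) ≈ 6.02.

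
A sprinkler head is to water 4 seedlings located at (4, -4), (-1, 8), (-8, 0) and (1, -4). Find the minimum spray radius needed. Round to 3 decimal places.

The minimum enclosing circle of a finite set is fixed by two of the points (as a diameter) or three (as a circumcircle).
The minimum enclosing circle is determined by three boundary points: (4, -4), (-1, 8), (-8, 0).
Their circumcentre is (-63/62, 59/62) with r² = 95485/1922.
The farthest remaining point (1, -4) is at distance² 54937/1922 ≤ 95485/1922.
r = √(95485/1922) ≈ 7.048.

7.048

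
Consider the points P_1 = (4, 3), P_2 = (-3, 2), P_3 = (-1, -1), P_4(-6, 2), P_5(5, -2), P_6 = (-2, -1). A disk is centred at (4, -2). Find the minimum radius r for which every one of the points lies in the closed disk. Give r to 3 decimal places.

The required radius is the distance from (4, -2) to the farthest point.
Squared distances: 25, 65, 26, 116, 1, 37.
Maximum is 116, attained at P_4.
r = √116 ≈ 10.770.

10.770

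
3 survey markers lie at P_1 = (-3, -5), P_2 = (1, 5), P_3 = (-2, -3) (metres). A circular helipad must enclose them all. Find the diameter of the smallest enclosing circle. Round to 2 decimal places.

10.77

Side lengths²: P_1P_2² = 116, P_1P_3² = 5, P_2P_3² = 73.
Since P_1P_2² = 116 ≥ 73 + 5 = 78, the angle opposite P_1P_2 is not acute, so the smallest enclosing circle has P_1P_2 as diameter.
Centre = midpoint of P_1P_2 = (-1, 0), r² = 116/4 = 29.
Diameter = 2r = 2√29 ≈ 10.77.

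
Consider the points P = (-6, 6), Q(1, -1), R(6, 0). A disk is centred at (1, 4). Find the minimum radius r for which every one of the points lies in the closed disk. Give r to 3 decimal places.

The required radius is the distance from (1, 4) to the farthest point.
Squared distances: 53, 25, 41.
Maximum is 53, attained at P.
r = √53 ≈ 7.280.

7.280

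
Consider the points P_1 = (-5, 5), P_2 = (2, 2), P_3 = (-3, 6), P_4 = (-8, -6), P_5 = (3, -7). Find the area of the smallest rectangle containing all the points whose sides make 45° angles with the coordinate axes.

180

In coordinates u = x + y, v = x − y the rectangle is axis-aligned; the map (x,y)→(u,v) scales areas by 2.
u-values: 0, 4, 3, -14, -4; range = 4 − (-14) = 18.
v-values: -10, 0, -9, -2, 10; range = 10 − (-10) = 20.
Area = (18 × 20) / 2 = 180.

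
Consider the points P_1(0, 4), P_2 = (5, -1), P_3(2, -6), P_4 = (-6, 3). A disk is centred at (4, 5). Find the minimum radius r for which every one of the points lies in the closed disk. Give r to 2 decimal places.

11.18

The required radius is the distance from (4, 5) to the farthest point.
Squared distances: 17, 37, 125, 104.
Maximum is 125, attained at P_3.
r = √125 ≈ 11.18.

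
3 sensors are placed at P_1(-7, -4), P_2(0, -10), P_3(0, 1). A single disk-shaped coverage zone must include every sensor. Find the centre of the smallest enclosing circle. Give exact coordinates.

(-19/14, -4.5)

Side lengths²: P_1P_2² = 85, P_1P_3² = 74, P_2P_3² = 121.
Since P_2P_3² = 121 < 85 + 74 = 159, the triangle is acute, so the smallest enclosing circle is the circumcircle.
Circumcentre = (-19/14, -4.5), r² = 3145/98.
Centre = (-19/14, -4.5).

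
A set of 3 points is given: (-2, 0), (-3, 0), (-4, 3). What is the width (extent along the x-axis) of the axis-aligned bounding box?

2

max x = -2, min x = -4, so width = 2.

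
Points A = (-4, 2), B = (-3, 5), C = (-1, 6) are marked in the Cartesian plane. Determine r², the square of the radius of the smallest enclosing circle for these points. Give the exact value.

Side lengths²: AB² = 10, AC² = 25, BC² = 5.
Since AC² = 25 ≥ 10 + 5 = 15, the angle opposite AC is not acute, so the smallest enclosing circle has AC as diameter.
Centre = midpoint of AC = (-2.5, 4), r² = 25/4 = 6.25.

6.25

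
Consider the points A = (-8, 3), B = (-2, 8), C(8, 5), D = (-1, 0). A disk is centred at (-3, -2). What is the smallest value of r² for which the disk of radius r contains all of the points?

The required radius is the distance from (-3, -2) to the farthest point.
Squared distances: 50, 101, 170, 8.
Maximum is 170, attained at C.

170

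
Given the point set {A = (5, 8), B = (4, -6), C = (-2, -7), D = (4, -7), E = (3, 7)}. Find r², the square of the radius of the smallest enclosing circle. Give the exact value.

68.5

The farthest pair is A–C with squared distance 274. The circle on this segment as diameter has centre (1.5, 0.5) and r² = 274/4 = 68.5.
Check B: distance² to centre = 48.5 ≤ 68.5, so it lies inside.
All remaining points lie in this disk, and no smaller disk contains both endpoints, so this is the minimum enclosing circle.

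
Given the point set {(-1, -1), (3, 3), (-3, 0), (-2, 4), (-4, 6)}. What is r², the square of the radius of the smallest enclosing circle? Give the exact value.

16.82

The minimum enclosing circle is determined by three boundary points: (-1, -1), (3, 3), (-4, 6).
Their circumcentre is (-1.1, 3.1) with r² = 16.82.
The farthest remaining point (-3, 0) is at distance² 13.22 ≤ 16.82.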